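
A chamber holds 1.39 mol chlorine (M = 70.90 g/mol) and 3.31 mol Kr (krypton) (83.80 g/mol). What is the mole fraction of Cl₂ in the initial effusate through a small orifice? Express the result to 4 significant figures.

Effusion rate of each component ∝ n_i/√M_i (partial pressure × 1/√M).
So x_Cl₂ in the escaping gas = (n_Cl₂/√M_Cl₂) / Σ(n_i/√M_i)
= (1.39/√70.90) / (1.39/√70.90 + 3.31/√83.80) = 0.1651/(0.1651 + 0.3616) = 0.3134.

0.3134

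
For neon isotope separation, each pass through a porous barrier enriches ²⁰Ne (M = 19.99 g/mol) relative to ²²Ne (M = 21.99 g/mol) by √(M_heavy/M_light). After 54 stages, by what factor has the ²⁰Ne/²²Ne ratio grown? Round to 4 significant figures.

The single-stage factor is √(M_heavy/M_light), so 54 stages give [√(21.99/19.99)]^54 = (21.99/19.99)^(54/2).
= 1.10005^27 = 13.13.

13.13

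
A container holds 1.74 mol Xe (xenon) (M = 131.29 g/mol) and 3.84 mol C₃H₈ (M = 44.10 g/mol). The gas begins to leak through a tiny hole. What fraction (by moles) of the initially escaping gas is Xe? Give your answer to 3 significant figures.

0.208

The effusion rate of species i is ∝ p_i/√M_i ∝ n_i/√M_i.
So x_Xe in the escaping gas = (n_Xe/√M_Xe) / Σ(n_i/√M_i)
= (1.74/√131.29) / (1.74/√131.29 + 3.84/√44.10) = 0.1519/(0.1519 + 0.5782) = 0.208.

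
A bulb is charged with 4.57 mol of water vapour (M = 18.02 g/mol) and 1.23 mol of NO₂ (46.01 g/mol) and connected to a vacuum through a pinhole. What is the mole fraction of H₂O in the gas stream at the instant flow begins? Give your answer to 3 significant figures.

0.856

Each component's effusion rate ∝ (its partial pressure)·(1/√M) ∝ n_i/√M_i.
x_H₂O(eff) = (n_H₂O/√M_H₂O) / (n_H₂O/√M_H₂O + n_NO₂/√M_NO₂)
= (4.57/√18.02) / (4.57/√18.02 + 1.23/√46.01) = 1.077/(1.077 + 0.1813) = 0.856.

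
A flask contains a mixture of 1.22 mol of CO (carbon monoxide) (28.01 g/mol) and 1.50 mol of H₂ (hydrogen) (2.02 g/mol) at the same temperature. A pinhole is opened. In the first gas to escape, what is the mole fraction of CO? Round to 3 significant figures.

Rate_i ∝ x_i/√M_i (Graham's law weighted by mole fraction), so the effusate composition follows n_i/√M_i.
So x_CO in the escaping gas = (n_CO/√M_CO) / Σ(n_i/√M_i)
= (1.22/√28.01) / (1.22/√28.01 + 1.50/√2.02) = 0.2305/(0.2305 + 1.055) = 0.179.

0.179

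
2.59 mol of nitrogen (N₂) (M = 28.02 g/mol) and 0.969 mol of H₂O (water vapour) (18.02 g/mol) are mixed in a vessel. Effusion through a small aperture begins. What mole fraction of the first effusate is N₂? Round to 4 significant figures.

0.6819

Effusion rate of each component ∝ n_i/√M_i (partial pressure × 1/√M).
So x_N₂ in the escaping gas = (n_N₂/√M_N₂) / Σ(n_i/√M_i)
= (2.59/√28.02) / (2.59/√28.02 + 0.969/√18.02) = 0.4893/(0.4893 + 0.2283) = 0.6819.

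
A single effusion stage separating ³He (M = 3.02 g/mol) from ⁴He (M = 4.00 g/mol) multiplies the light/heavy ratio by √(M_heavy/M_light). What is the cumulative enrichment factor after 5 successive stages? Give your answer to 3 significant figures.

2.02

Each stage multiplies the ratio by α = √(4.00/3.02), so after 5 stages the overall factor is α^5 = (4.00/3.02)^(5/2).
= 1.32450^(5/2) = 2.02.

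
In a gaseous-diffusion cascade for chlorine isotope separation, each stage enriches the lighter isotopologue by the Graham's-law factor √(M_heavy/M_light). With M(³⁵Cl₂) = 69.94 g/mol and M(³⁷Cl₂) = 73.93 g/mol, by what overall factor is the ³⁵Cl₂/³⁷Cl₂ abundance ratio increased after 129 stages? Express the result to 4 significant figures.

Overall factor = α^129 with α = √(73.93/69.94), i.e. (73.93/69.94)^(129/2).
= 1.05705^(129/2) = 35.82.

35.82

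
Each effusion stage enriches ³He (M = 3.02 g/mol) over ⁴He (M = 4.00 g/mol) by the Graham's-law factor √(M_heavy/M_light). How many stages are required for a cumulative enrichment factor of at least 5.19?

Per stage α = (4.00/3.02)^(1/2) = 1.32450^0.5, giving ln α = 0.1405.
Need α^N ≥ 5.19 ⇒ N ≥ ln(5.19) / ln α = 1.647 / 0.1405 = 11.72.
Rounding up, N = 12 stages.

12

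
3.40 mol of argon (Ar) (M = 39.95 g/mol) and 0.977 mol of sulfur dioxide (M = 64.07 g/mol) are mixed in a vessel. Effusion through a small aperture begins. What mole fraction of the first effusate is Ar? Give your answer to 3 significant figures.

0.815

Rate_i ∝ x_i/√M_i (Graham's law weighted by mole fraction), so the effusate composition follows n_i/√M_i.
x_Ar(eff) = (n_Ar/√M_Ar) / (n_Ar/√M_Ar + n_SO₂/√M_SO₂)
= (3.40/√39.95) / (3.40/√39.95 + 0.977/√64.07) = 0.5379/(0.5379 + 0.1221) = 0.815.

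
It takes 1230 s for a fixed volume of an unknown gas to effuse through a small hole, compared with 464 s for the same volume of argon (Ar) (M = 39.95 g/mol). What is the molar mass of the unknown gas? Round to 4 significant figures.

280.7 g/mol

Graham's law gives t_X/t_Ar = √(M_X/M_Ar).
1230/464 = 2.651 = √(M_X/39.95)
M_X = 39.95 × 2.651² = 39.95 × 7.027 = 280.7 g/mol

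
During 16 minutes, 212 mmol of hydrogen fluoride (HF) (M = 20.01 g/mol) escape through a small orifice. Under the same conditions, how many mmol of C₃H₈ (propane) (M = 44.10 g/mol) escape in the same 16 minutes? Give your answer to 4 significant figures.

142.8 mmol

From Graham's law, rate_C₃H₈/rate_HF = √(M_HF/M_C₃H₈) = √(20.01/44.10) = √0.4537 = 0.6736.
So the amount for C₃H₈ is 212 × 0.6736 = 142.8 mmol.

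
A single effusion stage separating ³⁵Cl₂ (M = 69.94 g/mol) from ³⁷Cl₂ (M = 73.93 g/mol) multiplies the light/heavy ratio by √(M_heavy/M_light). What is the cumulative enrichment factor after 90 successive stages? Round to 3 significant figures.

12.1

Each stage multiplies the ratio by α = √(73.93/69.94), so after 90 stages the overall factor is α^90 = (73.93/69.94)^(90/2).
= 1.05705^45 = 12.1.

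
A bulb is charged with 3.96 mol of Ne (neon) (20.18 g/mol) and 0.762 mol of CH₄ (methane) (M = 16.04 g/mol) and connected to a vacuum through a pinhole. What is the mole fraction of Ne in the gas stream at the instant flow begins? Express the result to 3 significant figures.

0.822

Each component's effusion rate ∝ (its partial pressure)·(1/√M) ∝ n_i/√M_i.
So x_Ne in the escaping gas = (n_Ne/√M_Ne) / Σ(n_i/√M_i)
= (3.96/√20.18) / (3.96/√20.18 + 0.762/√16.04) = 0.8815/(0.8815 + 0.1903) = 0.822.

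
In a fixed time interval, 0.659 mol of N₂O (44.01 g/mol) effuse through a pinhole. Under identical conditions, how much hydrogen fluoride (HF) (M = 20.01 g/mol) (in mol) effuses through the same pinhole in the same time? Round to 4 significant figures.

0.9773 mol

Since effusion rate ∝ 1/√M, rate_HF/rate_N₂O = √(M_N₂O/M_HF) = √(44.01/20.01) = √2.199 = 1.483.
So the amount for HF is 0.659 × 1.483 = 0.9773 mol.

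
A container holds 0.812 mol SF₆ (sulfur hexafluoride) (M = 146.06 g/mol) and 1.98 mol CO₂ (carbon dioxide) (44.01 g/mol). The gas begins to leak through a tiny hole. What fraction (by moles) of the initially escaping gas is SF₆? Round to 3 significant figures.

0.184

Effusion rate of each component ∝ n_i/√M_i (partial pressure × 1/√M).
Mole fraction of SF₆ in the effusate = (n_SF₆/√M_SF₆) / (n_SF₆/√M_SF₆ + n_CO₂/√M_CO₂)
= (0.812/√146.06) / (0.812/√146.06 + 1.98/√44.01) = 0.06719/(0.06719 + 0.2985) = 0.184.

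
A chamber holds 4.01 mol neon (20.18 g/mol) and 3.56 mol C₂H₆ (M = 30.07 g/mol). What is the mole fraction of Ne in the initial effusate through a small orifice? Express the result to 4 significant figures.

The effusion rate of species i is ∝ p_i/√M_i ∝ n_i/√M_i.
Mole fraction of Ne in the effusate = (n_Ne/√M_Ne) / (n_Ne/√M_Ne + n_C₂H₆/√M_C₂H₆)
= (4.01/√20.18) / (4.01/√20.18 + 3.56/√30.07) = 0.8927/(0.8927 + 0.6492) = 0.5789.

0.5789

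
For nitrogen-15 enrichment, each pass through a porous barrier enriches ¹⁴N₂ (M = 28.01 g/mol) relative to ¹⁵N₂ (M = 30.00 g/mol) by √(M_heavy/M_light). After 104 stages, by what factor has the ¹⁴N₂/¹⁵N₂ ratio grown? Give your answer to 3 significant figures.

35.5

Each stage multiplies the ratio by α = √(30.00/28.01), so after 104 stages the overall factor is α^104 = (30.00/28.01)^(104/2).
= 1.07105^52 = 35.5.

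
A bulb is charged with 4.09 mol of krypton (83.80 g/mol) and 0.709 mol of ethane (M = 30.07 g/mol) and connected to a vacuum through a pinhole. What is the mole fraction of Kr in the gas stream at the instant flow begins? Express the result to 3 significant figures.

Effusion rate of each component ∝ n_i/√M_i (partial pressure × 1/√M).
x_Kr(eff) = (n_Kr/√M_Kr) / (n_Kr/√M_Kr + n_C₂H₆/√M_C₂H₆)
= (4.09/√83.80) / (4.09/√83.80 + 0.709/√30.07) = 0.4468/(0.4468 + 0.1293) = 0.776.

0.776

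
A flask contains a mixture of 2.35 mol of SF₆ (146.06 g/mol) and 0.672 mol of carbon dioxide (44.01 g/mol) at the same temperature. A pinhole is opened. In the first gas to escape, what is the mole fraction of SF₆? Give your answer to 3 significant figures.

Each component's effusion rate ∝ (its partial pressure)·(1/√M) ∝ n_i/√M_i.
Mole fraction of SF₆ in the effusate = (n_SF₆/√M_SF₆) / (n_SF₆/√M_SF₆ + n_CO₂/√M_CO₂)
= (2.35/√146.06) / (2.35/√146.06 + 0.672/√44.01) = 0.1944/(0.1944 + 0.1013) = 0.657.

0.657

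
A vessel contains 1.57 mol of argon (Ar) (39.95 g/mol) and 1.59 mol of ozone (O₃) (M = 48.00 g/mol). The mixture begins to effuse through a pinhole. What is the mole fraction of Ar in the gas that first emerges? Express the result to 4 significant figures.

0.5198

Rate_i ∝ x_i/√M_i (Graham's law weighted by mole fraction), so the effusate composition follows n_i/√M_i.
Mole fraction of Ar in the effusate = (n_Ar/√M_Ar) / (n_Ar/√M_Ar + n_O₃/√M_O₃)
= (1.57/√39.95) / (1.57/√39.95 + 1.59/√48.00) = 0.2484/(0.2484 + 0.2295) = 0.5198.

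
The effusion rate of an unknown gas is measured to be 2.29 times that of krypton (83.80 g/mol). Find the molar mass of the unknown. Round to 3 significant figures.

By Graham's law, rate_X/rate_Kr = √(M_Kr/M_X).
2.29 = √(83.80/M_X)
M_X = 83.80 / 2.29² = 83.80 / 5.244 = 16.0 g/mol

16.0 g/mol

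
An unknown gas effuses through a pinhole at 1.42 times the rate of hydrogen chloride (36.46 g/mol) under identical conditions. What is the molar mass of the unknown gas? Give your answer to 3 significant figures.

18.1 g/mol

From Graham's law, rate_X/rate_HCl = √(M_HCl/M_X).
1.42 = √(36.46/M_X)
M_X = 36.46 / 1.42² = 36.46 / 2.016 = 18.1 g/mol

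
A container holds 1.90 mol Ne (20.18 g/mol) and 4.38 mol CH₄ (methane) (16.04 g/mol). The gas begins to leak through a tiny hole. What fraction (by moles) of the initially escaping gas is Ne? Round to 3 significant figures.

Effusion rate of each component ∝ n_i/√M_i (partial pressure × 1/√M).
Mole fraction of Ne in the effusate = (n_Ne/√M_Ne) / (n_Ne/√M_Ne + n_CH₄/√M_CH₄)
= (1.90/√20.18) / (1.90/√20.18 + 4.38/√16.04) = 0.4230/(0.4230 + 1.094) = 0.279.

0.279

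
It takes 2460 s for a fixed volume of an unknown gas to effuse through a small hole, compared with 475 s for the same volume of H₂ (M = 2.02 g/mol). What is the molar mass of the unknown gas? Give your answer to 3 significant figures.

54.2 g/mol

From Graham's law, t_X/t_H₂ = √(M_X/M_H₂).
2460/475 = 5.179 = √(M_X/2.02)
M_X = 2.02 × 5.179² = 2.02 × 26.82 = 54.2 g/mol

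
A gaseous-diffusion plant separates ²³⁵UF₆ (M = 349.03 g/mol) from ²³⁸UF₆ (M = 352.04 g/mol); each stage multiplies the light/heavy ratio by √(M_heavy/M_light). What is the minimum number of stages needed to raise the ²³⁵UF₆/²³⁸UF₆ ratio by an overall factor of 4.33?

342

With α = √(352.04/349.03) per stage, ln α = ½ ln(1.00862) = 0.004293.
Need α^N ≥ 4.33 ⇒ N ≥ ln(4.33) / ln α = 1.466 / 0.004293 = 341.35.
Minimum whole number of stages: N = 342.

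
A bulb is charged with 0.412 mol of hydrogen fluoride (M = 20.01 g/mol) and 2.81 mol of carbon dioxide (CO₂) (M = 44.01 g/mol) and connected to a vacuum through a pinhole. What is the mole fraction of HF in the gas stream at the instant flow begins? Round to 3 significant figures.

Effusion rate of each component ∝ n_i/√M_i (partial pressure × 1/√M).
So x_HF in the escaping gas = (n_HF/√M_HF) / Σ(n_i/√M_i)
= (0.412/√20.01) / (0.412/√20.01 + 2.81/√44.01) = 0.09210/(0.09210 + 0.4236) = 0.179.

0.179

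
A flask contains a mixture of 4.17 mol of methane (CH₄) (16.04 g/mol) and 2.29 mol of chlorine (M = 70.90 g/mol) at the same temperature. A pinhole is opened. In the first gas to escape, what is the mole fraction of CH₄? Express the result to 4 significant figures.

The effusion rate of species i is ∝ p_i/√M_i ∝ n_i/√M_i.
x_CH₄(eff) = (n_CH₄/√M_CH₄) / (n_CH₄/√M_CH₄ + n_Cl₂/√M_Cl₂)
= (4.17/√16.04) / (4.17/√16.04 + 2.29/√70.90) = 1.041/(1.041 + 0.2720) = 0.7929.

0.7929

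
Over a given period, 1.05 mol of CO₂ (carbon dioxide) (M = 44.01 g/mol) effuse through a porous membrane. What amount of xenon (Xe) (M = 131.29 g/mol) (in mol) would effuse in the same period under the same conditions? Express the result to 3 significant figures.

Using Graham's law: rate_Xe/rate_CO₂ = √(M_CO₂/M_Xe) = √(44.01/131.29) = √0.3352 = 0.5790.
So the amount for Xe is 1.05 × 0.5790 = 0.608 mol.

0.608 mol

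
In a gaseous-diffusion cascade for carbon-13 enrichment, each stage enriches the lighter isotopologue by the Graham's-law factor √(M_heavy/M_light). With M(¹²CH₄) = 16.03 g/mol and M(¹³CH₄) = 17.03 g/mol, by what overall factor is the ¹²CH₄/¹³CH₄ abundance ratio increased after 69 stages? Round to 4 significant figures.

After 69 stages the ratio has grown by (√(17.03/16.03))^69 = (17.03/16.03)^(69/2).
= 1.06238^(69/2) = 8.067.

8.067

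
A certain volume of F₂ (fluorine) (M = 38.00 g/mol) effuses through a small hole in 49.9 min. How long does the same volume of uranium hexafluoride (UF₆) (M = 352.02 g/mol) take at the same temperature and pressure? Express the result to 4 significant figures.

From Graham's law, t_UF₆/t_F₂ = √(M_UF₆/M_F₂) = √(352.02/38.00) = √9.264 = 3.044.
So the time for UF₆ is 49.9 × 3.044 = 151.9 min.

151.9 min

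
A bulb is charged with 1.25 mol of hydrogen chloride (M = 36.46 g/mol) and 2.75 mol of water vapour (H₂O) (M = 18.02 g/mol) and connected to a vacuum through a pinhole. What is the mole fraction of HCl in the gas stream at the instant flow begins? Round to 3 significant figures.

0.242

Rate_i ∝ x_i/√M_i (Graham's law weighted by mole fraction), so the effusate composition follows n_i/√M_i.
x_HCl(eff) = (n_HCl/√M_HCl) / (n_HCl/√M_HCl + n_H₂O/√M_H₂O)
= (1.25/√36.46) / (1.25/√36.46 + 2.75/√18.02) = 0.2070/(0.2070 + 0.6478) = 0.242.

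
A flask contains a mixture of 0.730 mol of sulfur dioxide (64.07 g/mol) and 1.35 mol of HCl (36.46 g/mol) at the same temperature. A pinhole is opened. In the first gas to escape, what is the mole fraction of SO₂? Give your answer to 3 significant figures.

0.290

Effusion rate of each component ∝ n_i/√M_i (partial pressure × 1/√M).
Mole fraction of SO₂ in the effusate = (n_SO₂/√M_SO₂) / (n_SO₂/√M_SO₂ + n_HCl/√M_HCl)
= (0.730/√64.07) / (0.730/√64.07 + 1.35/√36.46) = 0.09120/(0.09120 + 0.2236) = 0.290.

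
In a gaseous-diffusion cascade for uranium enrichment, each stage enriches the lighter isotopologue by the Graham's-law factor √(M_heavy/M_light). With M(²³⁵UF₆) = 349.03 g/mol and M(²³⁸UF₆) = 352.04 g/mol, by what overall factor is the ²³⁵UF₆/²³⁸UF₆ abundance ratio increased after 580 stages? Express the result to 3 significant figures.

12.1

Overall factor = α^580 with α = √(352.04/349.03), i.e. (352.04/349.03)^(580/2).
= 1.00862^290 = 12.1.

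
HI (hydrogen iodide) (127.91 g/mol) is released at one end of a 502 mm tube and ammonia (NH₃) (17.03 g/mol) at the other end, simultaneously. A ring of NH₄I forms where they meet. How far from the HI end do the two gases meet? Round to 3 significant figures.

Graham's law gives d_HI/d_NH₃ = rate_HI/rate_NH₃ = √(M_NH₃/M_HI) = √(17.03/127.91) = 0.3649.
With d_HI + d_NH₃ = 502 mm, d_NH₃ = 502/(1 + 0.3649) = 367.8 mm.
d_HI = 502 − 367.8 = 134 mm.

134 mm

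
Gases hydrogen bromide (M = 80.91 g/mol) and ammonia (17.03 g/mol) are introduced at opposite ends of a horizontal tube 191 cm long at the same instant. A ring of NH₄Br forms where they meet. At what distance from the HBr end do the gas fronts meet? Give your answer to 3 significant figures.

In equal time, each gas travels a distance ∝ its rate ∝ 1/√M, so d_HBr/d_NH₃ = √(M_NH₃/M_HBr) = √(17.03/80.91) = 0.4588.
With d_HBr + d_NH₃ = 191 cm, d_NH₃ = 191/(1 + 0.4588) = 130.9 cm.
d_HBr = 191 − 130.9 = 60.1 cm.

60.1 cm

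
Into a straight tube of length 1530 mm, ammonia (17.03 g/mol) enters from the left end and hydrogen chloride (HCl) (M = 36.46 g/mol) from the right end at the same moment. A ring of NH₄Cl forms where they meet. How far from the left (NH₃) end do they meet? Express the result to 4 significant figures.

908.9 mm

Graham's law gives d_NH₃/d_HCl = rate_NH₃/rate_HCl = √(M_HCl/M_NH₃) = √(36.46/17.03) = 1.463.
With d_NH₃ + d_HCl = 1530 mm, d_HCl = 1530/(1 + 1.463) = 621.1 mm.
d_NH₃ = 1530 − 621.1 = 908.9 mm.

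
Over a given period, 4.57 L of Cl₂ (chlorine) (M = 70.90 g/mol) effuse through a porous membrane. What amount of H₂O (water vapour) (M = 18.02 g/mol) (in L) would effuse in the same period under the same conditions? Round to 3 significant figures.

Using Graham's law: rate_H₂O/rate_Cl₂ = √(M_Cl₂/M_H₂O) = √(70.90/18.02) = √3.935 = 1.984.
So the volume for H₂O is 4.57 × 1.984 = 9.06 L.

9.06 L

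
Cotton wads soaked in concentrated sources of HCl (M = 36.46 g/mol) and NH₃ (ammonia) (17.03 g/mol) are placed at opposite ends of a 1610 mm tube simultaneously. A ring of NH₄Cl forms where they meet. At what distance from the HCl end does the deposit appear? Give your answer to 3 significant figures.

Graham's law gives d_HCl/d_NH₃ = rate_HCl/rate_NH₃ = √(M_NH₃/M_HCl) = √(17.03/36.46) = 0.6834.
With d_HCl + d_NH₃ = 1610 mm, d_NH₃ = 1610/(1 + 0.6834) = 956.4 mm.
d_HCl = 1610 − 956.4 = 654 mm.

654 mm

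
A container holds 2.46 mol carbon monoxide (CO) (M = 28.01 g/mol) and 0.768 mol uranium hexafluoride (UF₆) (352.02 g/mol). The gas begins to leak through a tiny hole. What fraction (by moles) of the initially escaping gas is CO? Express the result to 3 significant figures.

0.919

Effusion rate of each component ∝ n_i/√M_i (partial pressure × 1/√M).
Mole fraction of CO in the effusate = (n_CO/√M_CO) / (n_CO/√M_CO + n_UF₆/√M_UF₆)
= (2.46/√28.01) / (2.46/√28.01 + 0.768/√352.02) = 0.4648/(0.4648 + 0.04093) = 0.919.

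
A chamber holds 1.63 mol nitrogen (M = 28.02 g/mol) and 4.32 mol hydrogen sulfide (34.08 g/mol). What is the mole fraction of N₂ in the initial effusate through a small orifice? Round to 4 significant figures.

Each component's effusion rate ∝ (its partial pressure)·(1/√M) ∝ n_i/√M_i.
x_N₂(eff) = (n_N₂/√M_N₂) / (n_N₂/√M_N₂ + n_H₂S/√M_H₂S)
= (1.63/√28.02) / (1.63/√28.02 + 4.32/√34.08) = 0.3079/(0.3079 + 0.7400) = 0.2938.

0.2938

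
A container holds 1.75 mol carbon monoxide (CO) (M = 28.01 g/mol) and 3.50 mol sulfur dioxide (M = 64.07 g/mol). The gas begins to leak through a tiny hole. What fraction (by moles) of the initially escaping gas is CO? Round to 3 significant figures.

Rate_i ∝ x_i/√M_i (Graham's law weighted by mole fraction), so the effusate composition follows n_i/√M_i.
Mole fraction of CO in the effusate = (n_CO/√M_CO) / (n_CO/√M_CO + n_SO₂/√M_SO₂)
= (1.75/√28.01) / (1.75/√28.01 + 3.50/√64.07) = 0.3307/(0.3307 + 0.4373) = 0.431.

0.431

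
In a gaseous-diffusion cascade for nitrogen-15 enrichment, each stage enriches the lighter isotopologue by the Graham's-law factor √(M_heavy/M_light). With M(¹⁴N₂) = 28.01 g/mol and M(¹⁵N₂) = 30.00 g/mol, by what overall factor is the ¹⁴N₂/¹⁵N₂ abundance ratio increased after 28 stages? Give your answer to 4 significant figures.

2.614

Overall factor = α^28 with α = √(30.00/28.01), i.e. (30.00/28.01)^(28/2).
= 1.07105^14 = 2.614.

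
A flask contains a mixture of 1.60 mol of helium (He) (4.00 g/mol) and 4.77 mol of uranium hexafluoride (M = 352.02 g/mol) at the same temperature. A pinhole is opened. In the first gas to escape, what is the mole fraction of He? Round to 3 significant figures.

0.759

Each component's effusion rate ∝ (its partial pressure)·(1/√M) ∝ n_i/√M_i.
x_He(eff) = (n_He/√M_He) / (n_He/√M_He + n_UF₆/√M_UF₆)
= (1.60/√4.00) / (1.60/√4.00 + 4.77/√352.02) = 0.8000/(0.8000 + 0.2542) = 0.759.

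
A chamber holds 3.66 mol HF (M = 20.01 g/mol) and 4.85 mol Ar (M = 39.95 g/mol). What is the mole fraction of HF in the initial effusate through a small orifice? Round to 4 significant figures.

Effusion rate of each component ∝ n_i/√M_i (partial pressure × 1/√M).
Mole fraction of HF in the effusate = (n_HF/√M_HF) / (n_HF/√M_HF + n_Ar/√M_Ar)
= (3.66/√20.01) / (3.66/√20.01 + 4.85/√39.95) = 0.8182/(0.8182 + 0.7673) = 0.5160.

0.5160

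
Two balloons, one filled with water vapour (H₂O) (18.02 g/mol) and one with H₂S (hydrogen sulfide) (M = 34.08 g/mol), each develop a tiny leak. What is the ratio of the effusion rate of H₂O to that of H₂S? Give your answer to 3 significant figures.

Since effusion rate ∝ 1/√M, rate_H₂O/rate_H₂S = √(M_H₂S/M_H₂O) = √(34.08/18.02) = √1.891 = 1.38.

1.38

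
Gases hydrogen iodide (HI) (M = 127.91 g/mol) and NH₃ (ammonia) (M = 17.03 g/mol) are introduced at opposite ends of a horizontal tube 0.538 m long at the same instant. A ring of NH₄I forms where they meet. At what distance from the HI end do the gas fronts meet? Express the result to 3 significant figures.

0.144 m

Graham's law gives d_HI/d_NH₃ = rate_HI/rate_NH₃ = √(M_NH₃/M_HI) = √(17.03/127.91) = 0.3649.
With d_HI + d_NH₃ = 0.538 m, d_NH₃ = 0.538/(1 + 0.3649) = 0.3942 m.
d_HI = 0.538 − 0.3942 = 0.144 m.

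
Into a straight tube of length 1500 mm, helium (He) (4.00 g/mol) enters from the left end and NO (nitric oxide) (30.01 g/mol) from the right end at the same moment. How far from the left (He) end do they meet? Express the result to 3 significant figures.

1100 mm

Graham's law gives d_He/d_NO = rate_He/rate_NO = √(M_NO/M_He) = √(30.01/4.00) = 2.739.
With d_He + d_NO = 1500 mm, d_NO = 1500/(1 + 2.739) = 401.2 mm.
d_He = 1500 − 401.2 = 1100 mm.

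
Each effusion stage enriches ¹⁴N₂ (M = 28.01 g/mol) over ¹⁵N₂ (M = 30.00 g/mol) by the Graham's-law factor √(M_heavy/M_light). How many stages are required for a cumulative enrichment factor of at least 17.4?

Per stage α = (30.00/28.01)^(1/2) = 1.07105^0.5, giving ln α = 0.03432.
Need α^N ≥ 17.4 ⇒ N ≥ ln(17.4) / ln α = 2.856 / 0.03432 = 83.24.
So at least 84 stages are needed.

84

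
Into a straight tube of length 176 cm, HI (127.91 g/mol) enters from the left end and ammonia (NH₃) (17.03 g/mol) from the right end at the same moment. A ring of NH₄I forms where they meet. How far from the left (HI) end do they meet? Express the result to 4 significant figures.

47.05 cm

Graham's law gives d_HI/d_NH₃ = rate_HI/rate_NH₃ = √(M_NH₃/M_HI) = √(17.03/127.91) = 0.3649.
With d_HI + d_NH₃ = 176 cm, d_NH₃ = 176/(1 + 0.3649) = 128.9 cm.
d_HI = 176 − 128.9 = 47.05 cm.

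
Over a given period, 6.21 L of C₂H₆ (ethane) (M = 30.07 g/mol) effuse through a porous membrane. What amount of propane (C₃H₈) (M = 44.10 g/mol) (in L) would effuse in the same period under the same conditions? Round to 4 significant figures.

5.128 L

By Graham's law, rate_C₃H₈/rate_C₂H₆ = √(M_C₂H₆/M_C₃H₈) = √(30.07/44.10) = √0.6819 = 0.8257.
So the volume for C₃H₈ is 6.21 × 0.8257 = 5.128 L.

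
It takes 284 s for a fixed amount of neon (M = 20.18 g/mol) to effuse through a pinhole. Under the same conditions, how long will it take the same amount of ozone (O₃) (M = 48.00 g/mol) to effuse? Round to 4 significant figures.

Since effusion rate ∝ 1/√M, t_O₃/t_Ne = √(M_O₃/M_Ne) = √(48.00/20.18) = √2.379 = 1.542.
So the time for O₃ is 284 × 1.542 = 438.0 s.

438.0 s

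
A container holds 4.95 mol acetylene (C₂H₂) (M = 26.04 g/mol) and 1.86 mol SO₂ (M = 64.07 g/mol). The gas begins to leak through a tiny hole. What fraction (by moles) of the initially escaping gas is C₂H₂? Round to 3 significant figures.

Effusion rate of each component ∝ n_i/√M_i (partial pressure × 1/√M).
Mole fraction of C₂H₂ in the effusate = (n_C₂H₂/√M_C₂H₂) / (n_C₂H₂/√M_C₂H₂ + n_SO₂/√M_SO₂)
= (4.95/√26.04) / (4.95/√26.04 + 1.86/√64.07) = 0.9700/(0.9700 + 0.2324) = 0.807.

0.807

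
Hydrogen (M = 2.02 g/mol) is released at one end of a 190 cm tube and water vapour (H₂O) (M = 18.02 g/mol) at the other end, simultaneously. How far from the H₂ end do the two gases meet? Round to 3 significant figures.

Graham's law gives d_H₂/d_H₂O = rate_H₂/rate_H₂O = √(M_H₂O/M_H₂) = √(18.02/2.02) = 2.987.
With d_H₂ + d_H₂O = 190 cm, d_H₂O = 190/(1 + 2.987) = 47.66 cm.
d_H₂ = 190 − 47.66 = 142 cm.

142 cm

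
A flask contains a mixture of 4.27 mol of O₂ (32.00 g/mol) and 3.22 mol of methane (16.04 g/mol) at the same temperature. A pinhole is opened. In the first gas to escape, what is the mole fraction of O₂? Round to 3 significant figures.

0.484

Rate_i ∝ x_i/√M_i (Graham's law weighted by mole fraction), so the effusate composition follows n_i/√M_i.
x_O₂(eff) = (n_O₂/√M_O₂) / (n_O₂/√M_O₂ + n_CH₄/√M_CH₄)
= (4.27/√32.00) / (4.27/√32.00 + 3.22/√16.04) = 0.7548/(0.7548 + 0.8040) = 0.484.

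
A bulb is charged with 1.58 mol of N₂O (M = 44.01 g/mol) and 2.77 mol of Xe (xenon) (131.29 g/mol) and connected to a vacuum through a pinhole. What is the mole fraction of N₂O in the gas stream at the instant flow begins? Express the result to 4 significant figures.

0.4963

Each component's effusion rate ∝ (its partial pressure)·(1/√M) ∝ n_i/√M_i.
Mole fraction of N₂O in the effusate = (n_N₂O/√M_N₂O) / (n_N₂O/√M_N₂O + n_Xe/√M_Xe)
= (1.58/√44.01) / (1.58/√44.01 + 2.77/√131.29) = 0.2382/(0.2382 + 0.2417) = 0.4963.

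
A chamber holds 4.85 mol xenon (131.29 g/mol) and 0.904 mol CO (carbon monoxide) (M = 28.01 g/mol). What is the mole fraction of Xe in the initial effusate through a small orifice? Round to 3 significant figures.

Rate_i ∝ x_i/√M_i (Graham's law weighted by mole fraction), so the effusate composition follows n_i/√M_i.
x_Xe(eff) = (n_Xe/√M_Xe) / (n_Xe/√M_Xe + n_CO/√M_CO)
= (4.85/√131.29) / (4.85/√131.29 + 0.904/√28.01) = 0.4233/(0.4233 + 0.1708) = 0.712.

0.712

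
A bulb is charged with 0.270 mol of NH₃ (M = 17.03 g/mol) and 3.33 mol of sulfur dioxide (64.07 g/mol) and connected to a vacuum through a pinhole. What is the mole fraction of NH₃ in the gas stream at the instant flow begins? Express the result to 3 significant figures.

The effusion rate of species i is ∝ p_i/√M_i ∝ n_i/√M_i.
So x_NH₃ in the escaping gas = (n_NH₃/√M_NH₃) / Σ(n_i/√M_i)
= (0.270/√17.03) / (0.270/√17.03 + 3.33/√64.07) = 0.06543/(0.06543 + 0.4160) = 0.136.

0.136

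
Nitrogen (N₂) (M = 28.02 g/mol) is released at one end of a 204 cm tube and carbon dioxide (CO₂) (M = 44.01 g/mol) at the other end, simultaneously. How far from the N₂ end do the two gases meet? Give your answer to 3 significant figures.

The fronts meet when d_N₂ + d_CO₂ = L with d_N₂/d_CO₂ = √(M_CO₂/M_N₂) (Graham's law). Here √(M_CO₂/M_N₂) = √(44.01/28.02) = 1.253.
With d_N₂ + d_CO₂ = 204 cm, d_CO₂ = 204/(1 + 1.253) = 90.54 cm.
d_N₂ = 204 − 90.54 = 113 cm.

113 cm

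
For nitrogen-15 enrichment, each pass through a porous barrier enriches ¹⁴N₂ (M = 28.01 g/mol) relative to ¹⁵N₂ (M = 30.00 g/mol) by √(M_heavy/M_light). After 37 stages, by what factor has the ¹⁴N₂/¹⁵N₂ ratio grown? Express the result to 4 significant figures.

3.560

Overall factor = α^37 with α = √(30.00/28.01), i.e. (30.00/28.01)^(37/2).
= 1.07105^(37/2) = 3.560.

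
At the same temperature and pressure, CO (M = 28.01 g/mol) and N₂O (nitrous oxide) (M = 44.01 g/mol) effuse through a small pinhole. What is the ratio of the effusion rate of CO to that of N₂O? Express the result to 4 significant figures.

From Graham's law, rate_CO/rate_N₂O = √(M_N₂O/M_CO) = √(44.01/28.01) = √1.571 = 1.253.

1.253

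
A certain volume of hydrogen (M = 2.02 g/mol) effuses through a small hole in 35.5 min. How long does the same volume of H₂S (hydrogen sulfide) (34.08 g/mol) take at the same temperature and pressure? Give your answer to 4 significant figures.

145.8 min

From Graham's law, t_H₂S/t_H₂ = √(M_H₂S/M_H₂) = √(34.08/2.02) = √16.87 = 4.107.
So the time for H₂S is 35.5 × 4.107 = 145.8 min.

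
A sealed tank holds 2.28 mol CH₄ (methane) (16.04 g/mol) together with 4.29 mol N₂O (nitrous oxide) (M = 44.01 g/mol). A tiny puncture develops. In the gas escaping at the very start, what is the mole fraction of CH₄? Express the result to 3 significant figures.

Each component's effusion rate ∝ (its partial pressure)·(1/√M) ∝ n_i/√M_i.
Mole fraction of CH₄ in the effusate = (n_CH₄/√M_CH₄) / (n_CH₄/√M_CH₄ + n_N₂O/√M_N₂O)
= (2.28/√16.04) / (2.28/√16.04 + 4.29/√44.01) = 0.5693/(0.5693 + 0.6467) = 0.468.

0.468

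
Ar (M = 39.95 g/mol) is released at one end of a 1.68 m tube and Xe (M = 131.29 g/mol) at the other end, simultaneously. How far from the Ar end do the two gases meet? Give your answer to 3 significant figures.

1.08 m

In equal time, each gas travels a distance ∝ its rate ∝ 1/√M, so d_Ar/d_Xe = √(M_Xe/M_Ar) = √(131.29/39.95) = 1.813.
With d_Ar + d_Xe = 1.68 m, d_Xe = 1.68/(1 + 1.813) = 0.5973 m.
d_Ar = 1.68 − 0.5973 = 1.08 m.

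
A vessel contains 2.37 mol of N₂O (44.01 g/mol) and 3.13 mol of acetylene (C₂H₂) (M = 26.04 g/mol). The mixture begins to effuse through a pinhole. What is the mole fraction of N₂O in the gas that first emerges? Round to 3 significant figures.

0.368

Rate_i ∝ x_i/√M_i (Graham's law weighted by mole fraction), so the effusate composition follows n_i/√M_i.
So x_N₂O in the escaping gas = (n_N₂O/√M_N₂O) / Σ(n_i/√M_i)
= (2.37/√44.01) / (2.37/√44.01 + 3.13/√26.04) = 0.3573/(0.3573 + 0.6134) = 0.368.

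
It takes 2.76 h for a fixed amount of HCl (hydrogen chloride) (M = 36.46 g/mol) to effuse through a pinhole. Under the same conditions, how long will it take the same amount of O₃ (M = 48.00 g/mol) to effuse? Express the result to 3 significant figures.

3.17 h

From Graham's law, t_O₃/t_HCl = √(M_O₃/M_HCl) = √(48.00/36.46) = √1.317 = 1.147.
So the time for O₃ is 2.76 × 1.147 = 3.17 h.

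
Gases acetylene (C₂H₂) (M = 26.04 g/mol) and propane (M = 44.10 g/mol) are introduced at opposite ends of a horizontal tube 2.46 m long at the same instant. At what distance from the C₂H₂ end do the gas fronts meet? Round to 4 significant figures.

Distances travelled in equal time are proportional to diffusion rates, so d_C₂H₂/d_C₃H₈ = √(M_C₃H₈/M_C₂H₂) = √(44.10/26.04) = 1.301.
With d_C₂H₂ + d_C₃H₈ = 2.46 m, d_C₃H₈ = 2.46/(1 + 1.301) = 1.069 m.
d_C₂H₂ = 2.46 − 1.069 = 1.391 m.

1.391 m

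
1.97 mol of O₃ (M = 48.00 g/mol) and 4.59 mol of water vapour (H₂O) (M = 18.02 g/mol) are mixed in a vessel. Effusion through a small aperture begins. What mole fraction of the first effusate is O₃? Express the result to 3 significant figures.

0.208

The effusion rate of species i is ∝ p_i/√M_i ∝ n_i/√M_i.
So x_O₃ in the escaping gas = (n_O₃/√M_O₃) / Σ(n_i/√M_i)
= (1.97/√48.00) / (1.97/√48.00 + 4.59/√18.02) = 0.2843/(0.2843 + 1.081) = 0.208.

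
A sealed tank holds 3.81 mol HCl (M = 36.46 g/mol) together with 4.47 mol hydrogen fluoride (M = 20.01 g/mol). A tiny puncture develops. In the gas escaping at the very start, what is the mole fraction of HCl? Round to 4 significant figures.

Each component's effusion rate ∝ (its partial pressure)·(1/√M) ∝ n_i/√M_i.
So x_HCl in the escaping gas = (n_HCl/√M_HCl) / Σ(n_i/√M_i)
= (3.81/√36.46) / (3.81/√36.46 + 4.47/√20.01) = 0.6310/(0.6310 + 0.9993) = 0.3870.

0.3870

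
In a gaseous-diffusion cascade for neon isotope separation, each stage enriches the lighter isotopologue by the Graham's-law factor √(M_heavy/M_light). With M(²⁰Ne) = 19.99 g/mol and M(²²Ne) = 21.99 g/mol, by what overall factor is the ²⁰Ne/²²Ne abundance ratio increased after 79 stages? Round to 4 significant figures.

Overall factor = α^79 with α = √(21.99/19.99), i.e. (21.99/19.99)^(79/2).
= 1.10005^(79/2) = 43.23.

43.23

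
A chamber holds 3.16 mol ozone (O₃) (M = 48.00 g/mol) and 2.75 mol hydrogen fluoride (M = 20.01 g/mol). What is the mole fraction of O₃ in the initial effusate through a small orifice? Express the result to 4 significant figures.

The effusion rate of species i is ∝ p_i/√M_i ∝ n_i/√M_i.
x_O₃(eff) = (n_O₃/√M_O₃) / (n_O₃/√M_O₃ + n_HF/√M_HF)
= (3.16/√48.00) / (3.16/√48.00 + 2.75/√20.01) = 0.4561/(0.4561 + 0.6148) = 0.4259.

0.4259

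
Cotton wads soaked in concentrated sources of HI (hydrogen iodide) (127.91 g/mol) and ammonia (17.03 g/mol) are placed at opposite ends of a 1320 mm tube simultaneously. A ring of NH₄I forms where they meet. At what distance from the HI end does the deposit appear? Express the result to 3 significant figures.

Graham's law gives d_HI/d_NH₃ = rate_HI/rate_NH₃ = √(M_NH₃/M_HI) = √(17.03/127.91) = 0.3649.
With d_HI + d_NH₃ = 1320 mm, d_NH₃ = 1320/(1 + 0.3649) = 967.1 mm.
d_HI = 1320 − 967.1 = 353 mm.

353 mm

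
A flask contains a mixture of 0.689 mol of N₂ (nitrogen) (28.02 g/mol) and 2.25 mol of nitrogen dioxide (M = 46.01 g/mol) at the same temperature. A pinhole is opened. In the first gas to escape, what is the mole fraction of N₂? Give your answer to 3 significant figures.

Rate_i ∝ x_i/√M_i (Graham's law weighted by mole fraction), so the effusate composition follows n_i/√M_i.
So x_N₂ in the escaping gas = (n_N₂/√M_N₂) / Σ(n_i/√M_i)
= (0.689/√28.02) / (0.689/√28.02 + 2.25/√46.01) = 0.1302/(0.1302 + 0.3317) = 0.282.

0.282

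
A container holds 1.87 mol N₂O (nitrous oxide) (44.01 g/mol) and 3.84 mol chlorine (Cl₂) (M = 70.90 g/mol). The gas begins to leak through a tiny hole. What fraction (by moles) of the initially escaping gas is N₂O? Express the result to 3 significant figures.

0.382

The effusion rate of species i is ∝ p_i/√M_i ∝ n_i/√M_i.
So x_N₂O in the escaping gas = (n_N₂O/√M_N₂O) / Σ(n_i/√M_i)
= (1.87/√44.01) / (1.87/√44.01 + 3.84/√70.90) = 0.2819/(0.2819 + 0.4560) = 0.382.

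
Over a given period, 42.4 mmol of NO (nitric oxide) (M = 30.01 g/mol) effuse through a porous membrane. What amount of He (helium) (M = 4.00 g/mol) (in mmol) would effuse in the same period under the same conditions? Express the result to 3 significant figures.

116 mmol

Using Graham's law: rate_He/rate_NO = √(M_NO/M_He) = √(30.01/4.00) = √7.503 = 2.739.
So the amount for He is 42.4 × 2.739 = 116 mmol.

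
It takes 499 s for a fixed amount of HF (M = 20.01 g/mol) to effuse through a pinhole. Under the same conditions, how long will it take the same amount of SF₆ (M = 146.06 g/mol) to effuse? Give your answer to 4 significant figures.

1348 s

Graham's law gives t_SF₆/t_HF = √(M_SF₆/M_HF) = √(146.06/20.01) = √7.299 = 2.702.
So the time for SF₆ is 499 × 2.702 = 1348 s.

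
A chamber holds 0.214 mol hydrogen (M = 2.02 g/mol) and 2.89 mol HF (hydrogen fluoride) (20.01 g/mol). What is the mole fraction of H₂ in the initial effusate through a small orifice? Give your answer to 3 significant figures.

The effusion rate of species i is ∝ p_i/√M_i ∝ n_i/√M_i.
So x_H₂ in the escaping gas = (n_H₂/√M_H₂) / Σ(n_i/√M_i)
= (0.214/√2.02) / (0.214/√2.02 + 2.89/√20.01) = 0.1506/(0.1506 + 0.6461) = 0.189.

0.189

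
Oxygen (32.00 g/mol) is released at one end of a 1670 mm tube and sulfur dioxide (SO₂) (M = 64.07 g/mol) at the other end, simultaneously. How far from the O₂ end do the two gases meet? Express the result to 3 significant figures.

978 mm

The fronts meet when d_O₂ + d_SO₂ = L with d_O₂/d_SO₂ = √(M_SO₂/M_O₂) (Graham's law). Here √(M_SO₂/M_O₂) = √(64.07/32.00) = 1.415.
With d_O₂ + d_SO₂ = 1670 mm, d_SO₂ = 1670/(1 + 1.415) = 691.5 mm.
d_O₂ = 1670 − 691.5 = 978 mm.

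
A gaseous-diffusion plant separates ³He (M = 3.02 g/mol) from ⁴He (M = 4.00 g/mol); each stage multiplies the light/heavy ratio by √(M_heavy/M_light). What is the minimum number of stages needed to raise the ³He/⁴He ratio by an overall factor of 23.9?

23

With α = √(4.00/3.02) per stage, ln α = ½ ln(1.32450) = 0.1405.
Need α^N ≥ 23.9 ⇒ N ≥ ln(23.9) / ln α = 3.174 / 0.1405 = 22.59.
So at least 23 stages are needed.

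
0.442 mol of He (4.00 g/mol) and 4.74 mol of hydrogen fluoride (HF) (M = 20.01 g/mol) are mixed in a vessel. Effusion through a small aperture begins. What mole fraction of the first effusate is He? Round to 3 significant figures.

Each component's effusion rate ∝ (its partial pressure)·(1/√M) ∝ n_i/√M_i.
Mole fraction of He in the effusate = (n_He/√M_He) / (n_He/√M_He + n_HF/√M_HF)
= (0.442/√4.00) / (0.442/√4.00 + 4.74/√20.01) = 0.2210/(0.2210 + 1.060) = 0.173.

0.173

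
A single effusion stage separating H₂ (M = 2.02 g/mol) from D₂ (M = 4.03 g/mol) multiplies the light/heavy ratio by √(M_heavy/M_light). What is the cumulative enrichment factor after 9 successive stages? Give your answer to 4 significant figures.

After 9 stages the ratio has grown by (√(4.03/2.02))^9 = (4.03/2.02)^(9/2).
= 1.99505^(9/2) = 22.38.

22.38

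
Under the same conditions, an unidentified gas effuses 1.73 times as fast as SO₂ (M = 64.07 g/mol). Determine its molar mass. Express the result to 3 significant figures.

21.4 g/mol

By Graham's law, rate_X/rate_SO₂ = √(M_SO₂/M_X).
1.73 = √(64.07/M_X)
M_X = 64.07 / 1.73² = 64.07 / 2.993 = 21.4 g/mol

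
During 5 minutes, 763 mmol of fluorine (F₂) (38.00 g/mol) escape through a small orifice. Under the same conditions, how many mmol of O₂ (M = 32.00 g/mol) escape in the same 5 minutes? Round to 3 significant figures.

Using Graham's law: rate_O₂/rate_F₂ = √(M_F₂/M_O₂) = √(38.00/32.00) = √1.188 = 1.090.
So the amount for O₂ is 763 × 1.090 = 831 mmol.

831 mmol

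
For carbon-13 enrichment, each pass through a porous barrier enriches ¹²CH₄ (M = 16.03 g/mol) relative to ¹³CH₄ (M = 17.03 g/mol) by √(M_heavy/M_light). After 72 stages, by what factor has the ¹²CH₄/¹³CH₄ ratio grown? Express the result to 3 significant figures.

Overall factor = α^72 with α = √(17.03/16.03), i.e. (17.03/16.03)^(72/2).
= 1.06238^36 = 8.83.

8.83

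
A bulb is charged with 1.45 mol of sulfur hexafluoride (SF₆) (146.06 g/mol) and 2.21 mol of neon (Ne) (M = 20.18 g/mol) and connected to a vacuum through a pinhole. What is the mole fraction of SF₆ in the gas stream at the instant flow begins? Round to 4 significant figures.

Rate_i ∝ x_i/√M_i (Graham's law weighted by mole fraction), so the effusate composition follows n_i/√M_i.
Mole fraction of SF₆ in the effusate = (n_SF₆/√M_SF₆) / (n_SF₆/√M_SF₆ + n_Ne/√M_Ne)
= (1.45/√146.06) / (1.45/√146.06 + 2.21/√20.18) = 0.1200/(0.1200 + 0.4920) = 0.1961.

0.1961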